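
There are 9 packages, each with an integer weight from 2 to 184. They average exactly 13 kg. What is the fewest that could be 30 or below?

6

The total is 9 × 13 = 117.
Each value above 30 is at least 31, contributing at least 31 − 2 = 29 above the floor 2.
The sum exceeds the floor total 18 by 99, so at most ⌊99/29⌋ = 3 exceed 30, and at least 6 are ≤ 30.
Exactly 6 works: 6 values at 2 and 3 at 31 total 105; raise one of the low values by 12 (still ≤ 30) to hit 117.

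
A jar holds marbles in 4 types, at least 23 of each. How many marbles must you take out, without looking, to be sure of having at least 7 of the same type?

25

You could draw 6 of every type without reaching 7 of any — 24 in all.
One more forces 7 of some type, so 24 + 1 = 25.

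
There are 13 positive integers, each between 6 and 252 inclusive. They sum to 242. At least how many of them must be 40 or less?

9

Let j be the number exceeding 40. Then the total is ≥ 41·j + 6·(13 − j) = 78 + 35j.
So 35j ≤ 164 and j ≤ 4; hence at least 13 − 4 = 9 are ≤ 40.
Exactly 9 works: 9 values at 6 and 4 at 41 total 218; raise one of the low values by 24 (still ≤ 40) to hit 242.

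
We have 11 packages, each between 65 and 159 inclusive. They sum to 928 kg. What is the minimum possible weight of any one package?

Minimizing one value means maximizing the remaining 10.
The other 10 can take up 10 × 159 = 1590 ≥ 928 − 65, so one package can sit at its floor of 65.
Achievable: one at 65 and the other 10 totalling 863, which fits since 10 × 65 ≤ 863 ≤ 10 × 159.

65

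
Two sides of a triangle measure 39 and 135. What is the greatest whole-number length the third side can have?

173

The third side must be less than 39 + 135 = 174.
The largest integer below 174 is 173.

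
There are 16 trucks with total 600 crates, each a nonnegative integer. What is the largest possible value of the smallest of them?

The average is 600/16 < 38, so some value is ≤ 37.
Achievable: 8 of them at 37 and 8 at 38 total 600.

37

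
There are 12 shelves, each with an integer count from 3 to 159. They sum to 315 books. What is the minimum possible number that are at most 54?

7

Each value above 54 is at least 55, contributing at least 55 − 3 = 52 above the floor 3.
The sum exceeds the floor total 36 by 279, so at most ⌊279/52⌋ = 5 exceed 54, and at least 7 are ≤ 54.
Exactly 7 works: 7 values at 3 and 5 at 55 total 296; raise one of the low values by 19 (still ≤ 54) to hit 315.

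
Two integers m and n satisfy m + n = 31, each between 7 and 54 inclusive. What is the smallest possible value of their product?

For a fixed sum, mn is smallest when m and n are as far apart as possible.
The extreme feasible split is m = 7, n = 24, giving mn = 168.

168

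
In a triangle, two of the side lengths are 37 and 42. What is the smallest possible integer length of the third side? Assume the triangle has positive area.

6

The third side must exceed |37 − 42| = 5.
The smallest integer above 5 is 6.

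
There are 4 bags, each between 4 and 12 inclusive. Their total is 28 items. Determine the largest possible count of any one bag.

To make one bag as large as possible, make the other 3 as small as possible.
The other 3 contribute at least 3 × 4 = 12, leaving at most 28 − 12 = 16.
But each bag is capped at 12, so the maximum is 12.
Achievable: one at 12 and the other 3 totalling 16, which fits since 3 × 4 ≤ 16 ≤ 3 × 12.

12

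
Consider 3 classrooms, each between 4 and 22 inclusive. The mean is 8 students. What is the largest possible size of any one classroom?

16

Maximizing one value means minimizing the remaining 2.
The total is 3 × 8 = 24.
The other 2 contribute at least 2 × 4 = 8, leaving at most 24 − 8 = 16.
Since 16 ≤ 22, this is achievable: one at 16 and 2 at 4.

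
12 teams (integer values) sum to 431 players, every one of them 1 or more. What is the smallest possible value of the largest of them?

The average is 431/12 > 35, so not all 12 can be 35 or less; the largest is ≥ 36.
Taking 1 copy of 35 and 11 copies of 36 gives exactly 431, so 36 is attained.

36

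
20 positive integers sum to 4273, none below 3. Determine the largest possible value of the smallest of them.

213

The 20 values sum to 4273, so their minimum is at most ⌊4273/20⌋ = 213.
Equality holds with 7 values of 213 and 13 values of 214.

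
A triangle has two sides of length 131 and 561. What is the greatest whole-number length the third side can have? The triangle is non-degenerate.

691

The third side must be less than 131 + 561 = 692.
The largest integer below 692 is 691.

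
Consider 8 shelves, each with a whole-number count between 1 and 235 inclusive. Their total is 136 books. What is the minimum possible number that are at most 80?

Let j be the number exceeding 80. Then the total is ≥ 81·j + 1·(8 − j) = 8 + 80j.
So 80j ≤ 128 and j ≤ 1; hence at least 8 − 1 = 7 are ≤ 80.
Exactly 7 works: 7 values at 1 and 1 at 81 total 88; raise one of the low values by 48 (still ≤ 80) to hit 136.

7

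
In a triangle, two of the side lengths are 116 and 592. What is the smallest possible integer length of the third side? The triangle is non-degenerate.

The third side must exceed |116 − 592| = 476.
The smallest integer above 476 is 477.

477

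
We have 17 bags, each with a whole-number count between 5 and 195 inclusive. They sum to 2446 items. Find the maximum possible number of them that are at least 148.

With k values at 148 or above and the rest at least 5, the sum is at least 85 + 143k.
Since the sum is 2446, we need 143k ≤ 2361, i.e. k ≤ 16.
k = 16 is achieved by 16 values at 148 and 1 at 5, total 2373; add 73 to one value (staying below 148) to reach 2446.

16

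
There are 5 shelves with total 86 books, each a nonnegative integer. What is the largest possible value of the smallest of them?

If every one of the 5 were at least 18, the total would be at least 5 × 18 = 90 > 86.
Achievable: 4 of them at 17 and 1 at 18 total 86.

17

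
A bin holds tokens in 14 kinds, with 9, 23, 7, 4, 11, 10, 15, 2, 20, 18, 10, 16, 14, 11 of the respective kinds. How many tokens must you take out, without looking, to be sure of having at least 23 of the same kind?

In the worst case you take as many as possible of each kind without reaching 23: 9 + 22 + 7 + 4 + 11 + 10 + 15 + 2 + 20 + 18 + 10 + 16 + 14 + 11 = 169.
The next one must give 23 of some kind, so 169 + 1 = 170.

170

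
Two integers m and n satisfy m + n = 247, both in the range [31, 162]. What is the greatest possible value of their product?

15252

For a fixed sum, the product mn is largest when m and n are as close as possible.
Taking m = 123 and n = 124 (both in [31, 162]) gives mn = 15252.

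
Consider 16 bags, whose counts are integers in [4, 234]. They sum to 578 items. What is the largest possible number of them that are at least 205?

2

If k of the values are ≥ 205, the total is ≥ 205k + 4(16 − k).
Setting 205k + 4(16 − k) ≤ 578 gives 201k ≤ 514, so k ≤ 2.
k = 2 is achieved by 2 values at 205 and 14 at 4, total 466; add 112 to one value (staying below 205) to reach 578.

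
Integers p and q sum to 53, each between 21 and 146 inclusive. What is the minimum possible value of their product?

672

Since p + q is fixed, pushing one of them to its bound minimizes the product.
At the endpoint p = 21, q = 53 − 21 = 32, so pq = 21 × 32 = 672.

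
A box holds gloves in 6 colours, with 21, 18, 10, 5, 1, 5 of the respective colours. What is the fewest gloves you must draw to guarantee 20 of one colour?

In the worst case you take as many as possible of each colour without reaching 20: 19 + 18 + 10 + 5 + 1 + 5 = 58.
The next one must give 20 of some colour, so 58 + 1 = 59.

59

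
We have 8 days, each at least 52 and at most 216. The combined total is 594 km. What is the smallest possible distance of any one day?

To make one day as small as possible, make the other 7 as large as possible.
The other 7 can take up 7 × 216 = 1512 ≥ 594 − 52, so one day can sit at its floor of 52.
Achievable: one at 52 and the other 7 totalling 542, which fits since 7 × 52 ≤ 542 ≤ 7 × 216.

52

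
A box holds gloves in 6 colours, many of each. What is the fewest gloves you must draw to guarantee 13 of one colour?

73

You could draw 12 of every colour without reaching 13 of any — 72 in all.
One more forces 13 of some colour, so 72 + 1 = 73.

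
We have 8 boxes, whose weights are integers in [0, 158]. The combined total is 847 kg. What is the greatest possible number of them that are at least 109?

7

With k values at 109 or above and the rest at least 0, the sum is at least 0 + 109k.
Since the sum is 847, we need 109k ≤ 847, i.e. k ≤ 7.
k = 7 is achieved by 7 values at 109 and 1 at 0, total 763; add 84 to one value (staying below 109) to reach 847.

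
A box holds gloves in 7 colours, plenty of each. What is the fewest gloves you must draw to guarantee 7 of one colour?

In the worst case you draw 6 of each of the 7 colours: 7 × 6 = 42.
One more forces 7 of some colour, so 42 + 1 = 43.

43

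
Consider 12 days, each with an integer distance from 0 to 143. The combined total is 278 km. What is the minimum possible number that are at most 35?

Let j be the number exceeding 35. Then the total is ≥ 36·j + 0·(12 − j) = 0 + 36j.
So 36j ≤ 278 and j ≤ 7; hence at least 12 − 7 = 5 are ≤ 35.
Exactly 5 works: 5 values at 0 and 7 at 36 total 252; raise one of the low values by 26 (still ≤ 35) to hit 278.

5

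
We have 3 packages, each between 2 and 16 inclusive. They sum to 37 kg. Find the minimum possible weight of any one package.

5

Minimizing one value means maximizing the remaining 2.
The other 2 contribute at most 2 × 16 = 32, leaving at least 37 − 32 = 5.
Since 5 ≥ 2, this is achievable: one at 5 and 2 at 16.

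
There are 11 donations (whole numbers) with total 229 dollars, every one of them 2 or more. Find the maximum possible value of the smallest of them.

The average is 229/11 < 21, so some value is ≤ 20.
Equality holds with 2 values of 20 and 9 values of 21.

20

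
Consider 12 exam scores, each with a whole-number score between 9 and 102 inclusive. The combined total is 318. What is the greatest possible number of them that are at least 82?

2

With k values at 82 or above and the rest at least 9, the sum is at least 108 + 73k.
Since the sum is 318, we need 73k ≤ 210, i.e. k ≤ 2.
k = 2 is achieved by 2 values at 82 and 10 at 9, total 254; add 64 to one value (staying below 82) to reach 318.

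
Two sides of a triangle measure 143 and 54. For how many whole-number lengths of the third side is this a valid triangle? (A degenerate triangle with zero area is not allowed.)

107

The triangle inequality gives |143 − 54| < c < 143 + 54, i.e. 89 < c < 197.
So c can be any integer from 90 to 196: 107 values.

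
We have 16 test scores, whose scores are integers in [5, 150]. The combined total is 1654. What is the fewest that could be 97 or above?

Each value short of 97 is at most 96, costing at least 150 − 96 = 54 against the maximum total of 2400.
We can afford to lose at most 2400 − 1654 = 746, so at most ⌊746/54⌋ = 13 fall short, and at least 3 are ≥ 97.
Exactly 3 works: 3 values at 150 and 13 at 96 total 1698; lower one of the high values by 44 (still ≥ 97) to hit 1654.

3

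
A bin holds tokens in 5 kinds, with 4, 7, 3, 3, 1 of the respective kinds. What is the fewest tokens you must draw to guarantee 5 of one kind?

In the worst case you take as many as possible of each kind without reaching 5: 4 + 4 + 3 + 3 + 1 = 15.
The next one must give 5 of some kind, so 15 + 1 = 16.

16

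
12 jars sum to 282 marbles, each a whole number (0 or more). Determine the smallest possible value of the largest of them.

The average is 282/12 > 23, so not all 12 can be 23 or less; the largest is ≥ 24.
Achievable: 6 of them at 24 and 6 at 23 total 282.

24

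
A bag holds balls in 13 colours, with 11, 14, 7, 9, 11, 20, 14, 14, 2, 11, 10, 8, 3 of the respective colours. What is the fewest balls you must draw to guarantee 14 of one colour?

125

In the worst case you take as many as possible of each colour without reaching 14: 11 + 13 + 7 + 9 + 11 + 13 + 13 + 13 + 2 + 11 + 10 + 8 + 3 = 124.
The next one must give 14 of some colour, so 124 + 1 = 125.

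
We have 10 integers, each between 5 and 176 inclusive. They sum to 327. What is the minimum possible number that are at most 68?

Let j be the number exceeding 68. Then the total is ≥ 69·j + 5·(10 − j) = 50 + 64j.
So 64j ≤ 277 and j ≤ 4; hence at least 10 − 4 = 6 are ≤ 68.
Exactly 6 works: 6 values at 5 and 4 at 69 total 306; raise one of the low values by 21 (still ≤ 68) to hit 327.

6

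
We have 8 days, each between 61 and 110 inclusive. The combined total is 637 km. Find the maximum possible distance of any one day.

110

Maximizing one value means minimizing the remaining 7.
The other 7 contribute at least 7 × 61 = 427, leaving at most 637 − 427 = 210.
But each day is capped at 110, so the maximum is 110.
Achievable: one at 110 and the other 7 totalling 527, which fits since 7 × 61 ≤ 527 ≤ 7 × 110.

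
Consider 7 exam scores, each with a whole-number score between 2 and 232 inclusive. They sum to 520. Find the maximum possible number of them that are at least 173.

With k values at 173 or above and the rest at least 2, the sum is at least 14 + 171k.
Since the sum is 520, we need 171k ≤ 506, i.e. k ≤ 2.
k = 2 is achieved by 2 values at 173 and 5 at 2, total 356; add 164 to one value (staying below 173) to reach 520.

2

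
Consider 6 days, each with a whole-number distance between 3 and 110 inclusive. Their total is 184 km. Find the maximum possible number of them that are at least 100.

1

If k of the values are ≥ 100, the total is ≥ 100k + 3(6 − k).
Setting 100k + 3(6 − k) ≤ 184 gives 97k ≤ 166, so k ≤ 1.
k = 1 is achieved by 1 value at 100 and 5 at 3, total 115; add 69 to one value (staying below 100) to reach 184.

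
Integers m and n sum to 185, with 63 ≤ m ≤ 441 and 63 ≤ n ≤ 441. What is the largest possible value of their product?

8556

For a fixed sum, the product mn is largest when m and n are as close as possible.
Taking m = 92 and n = 93 (both in [63, 441]) gives mn = 8556.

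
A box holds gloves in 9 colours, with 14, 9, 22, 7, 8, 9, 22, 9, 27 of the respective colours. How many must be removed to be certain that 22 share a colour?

120

In the worst case you take as many as possible of each colour without reaching 22: 14 + 9 + 21 + 7 + 8 + 9 + 21 + 9 + 21 = 119.
The next one must give 22 of some colour, so 119 + 1 = 120.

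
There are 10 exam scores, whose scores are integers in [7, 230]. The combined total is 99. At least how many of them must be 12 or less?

6

Let j be the number exceeding 12. Then the total is ≥ 13·j + 7·(10 − j) = 70 + 6j.
So 6j ≤ 29 and j ≤ 4; hence at least 10 − 4 = 6 are ≤ 12.
Exactly 6 works: 6 values at 7 and 4 at 13 total 94; raise one of the low values by 5 (still ≤ 12) to hit 99.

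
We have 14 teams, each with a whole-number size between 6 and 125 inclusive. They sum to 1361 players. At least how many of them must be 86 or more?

5

If only k of them are at least 86, the other 14 − k are at most 85, so the total is at most k·125 + (14 − k)·85.
This must reach 1361, so k·125 + (14 − k)·85 ≥ 1361, giving k ≥ 5.
Exactly 5 works: 5 values at 125 and 9 at 85 total 1390; lower one of the high values by 29 (still ≥ 86) to hit 1361.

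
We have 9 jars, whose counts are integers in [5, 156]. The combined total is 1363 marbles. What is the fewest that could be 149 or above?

4

If only k of them are at least 149, the other 9 − k are at most 148, so the total is at most k·156 + (9 − k)·148.
This must reach 1363, so k·156 + (9 − k)·148 ≥ 1363, giving k ≥ 4.
Exactly 4 works: 4 values at 156 and 5 at 148 total 1364; lower one of the high values by 1 (still ≥ 149) to hit 1363.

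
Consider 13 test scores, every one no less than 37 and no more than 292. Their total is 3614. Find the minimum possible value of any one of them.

Minimizing one value means maximizing the remaining 12.
The other 12 contribute at most 12 × 292 = 3504, leaving at least 3614 − 3504 = 110.
Since 110 ≥ 37, this is achievable: one at 110 and 12 at 292.

110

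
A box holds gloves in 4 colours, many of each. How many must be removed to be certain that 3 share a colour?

In the worst case you draw 2 of each of the 4 colours: 4 × 2 = 8.
One more forces 3 of some colour, so 8 + 1 = 9.

9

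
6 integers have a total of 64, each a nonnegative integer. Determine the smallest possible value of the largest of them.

The average is 64/6 > 10, so not all 6 can be 10 or less; the largest is ≥ 11.
Achievable: 4 of them at 11 and 2 at 10 total 64.

11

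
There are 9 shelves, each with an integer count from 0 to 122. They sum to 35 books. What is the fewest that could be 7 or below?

5

Let j be the number exceeding 7. Then the total is ≥ 8·j + 0·(9 − j) = 0 + 8j.
So 8j ≤ 35 and j ≤ 4; hence at least 9 − 4 = 5 are ≤ 7.
Exactly 5 works: 5 values at 0 and 4 at 8 total 32; raise one of the low values by 3 (still ≤ 7) to hit 35.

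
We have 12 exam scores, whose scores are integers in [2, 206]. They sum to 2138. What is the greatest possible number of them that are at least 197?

Suppose k of them are at least 197. Those contribute at least 197 each and the other 12 − k at least 2 each.
So the total is at least 197k + 2(12 − k) = 24 + 195k. This must be ≤ 2138, giving k ≤ 10.
k = 10 is achieved by 10 values at 197 and 2 at 2, total 1974; add 164 to one value (staying below 197) to reach 2138.

10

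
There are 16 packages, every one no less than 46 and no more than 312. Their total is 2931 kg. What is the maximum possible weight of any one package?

312

Maximizing one value means minimizing the remaining 15.
The other 15 contribute at least 15 × 46 = 690, leaving at most 2931 − 690 = 2241.
But each package is capped at 312, so the maximum is 312.
Achievable: one at 312 and the other 15 totalling 2619, which fits since 15 × 46 ≤ 2619 ≤ 15 × 312.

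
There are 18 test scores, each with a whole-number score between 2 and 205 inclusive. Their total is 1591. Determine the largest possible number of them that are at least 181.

8

With k values at 181 or above and the rest at least 2, the sum is at least 36 + 179k.
Since the sum is 1591, we need 179k ≤ 1555, i.e. k ≤ 8.
k = 8 is achieved by 8 values at 181 and 10 at 2, total 1468; add 123 to one value (staying below 181) to reach 1591.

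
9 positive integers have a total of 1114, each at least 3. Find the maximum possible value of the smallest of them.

If every one of the 9 were at least 124, the total would be at least 9 × 124 = 1116 > 1114.
Taking 2 copies of 123 and 7 copies of 124 gives exactly 1114, so 123 is attained.

123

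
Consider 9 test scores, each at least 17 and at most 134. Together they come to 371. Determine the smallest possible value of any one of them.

17

Minimizing one value means maximizing the remaining 8.
The other 8 can take up 8 × 134 = 1072 ≥ 371 − 17, so one score can sit at its floor of 17.
Achievable: one at 17 and the other 8 totalling 354, which fits since 8 × 17 ≤ 354 ≤ 8 × 134.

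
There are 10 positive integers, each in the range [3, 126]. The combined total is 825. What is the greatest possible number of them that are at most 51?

5

Each value at 51 or below falls at least 126 − 51 = 75 short of the ceiling 126.
The ceiling total is 10 × 126 = 1260, and we need 825, so at most ⌊(1260 − 825)/75⌋ = 5 can be that low.
k = 5 is achieved by 5 values at 51 and 5 at 126, total 885; lower one of the 126's by 60 (still > 51) to reach 825.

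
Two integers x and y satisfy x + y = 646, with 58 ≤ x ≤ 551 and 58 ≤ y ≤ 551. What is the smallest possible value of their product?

For a fixed sum, xy is smallest when x and y are as far apart as possible.
At the endpoint x = 95, y = 646 − 95 = 551, so xy = 95 × 551 = 52345.

52345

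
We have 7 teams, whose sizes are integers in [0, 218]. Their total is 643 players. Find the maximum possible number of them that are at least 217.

2

If k of the values are ≥ 217, the total is ≥ 217k + 0(7 − k).
Setting 217k + 0(7 − k) ≤ 643 gives 217k ≤ 643, so k ≤ 2.
k = 2 is achieved by 2 values at 217 and 5 at 0, total 434; add 209 to one value (staying below 217) to reach 643.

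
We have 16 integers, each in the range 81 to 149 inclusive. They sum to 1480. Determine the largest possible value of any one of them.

Maximizing one value means minimizing the remaining 15.
The other 15 contribute at least 15 × 81 = 1215, leaving at most 1480 − 1215 = 265.
But each integer is capped at 149, so the maximum is 149.
Achievable: one at 149 and the other 15 totalling 1331, which fits since 15 × 81 ≤ 1331 ≤ 15 × 149.

149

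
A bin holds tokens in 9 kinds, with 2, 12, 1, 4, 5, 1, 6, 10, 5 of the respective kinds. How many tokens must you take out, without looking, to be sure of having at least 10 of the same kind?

In the worst case you take as many as possible of each kind without reaching 10: 2 + 9 + 1 + 4 + 5 + 1 + 6 + 9 + 5 = 42.
The next one must give 10 of some kind, so 42 + 1 = 43.

43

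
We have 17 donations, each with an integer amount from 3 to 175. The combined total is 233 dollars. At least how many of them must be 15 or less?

3

Each value above 15 is at least 16, contributing at least 16 − 3 = 13 above the floor 3.
The sum exceeds the floor total 51 by 182, so at most ⌊182/13⌋ = 14 exceed 15, and at least 3 are ≤ 15.
Exactly 3 works: 3 values at 3 and 14 at 16 total 233.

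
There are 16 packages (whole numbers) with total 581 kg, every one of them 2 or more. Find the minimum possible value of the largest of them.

The average is 581/16 > 36, so not all 16 can be 36 or less; the largest is ≥ 37.
Equality holds with 5 values of 37 and 11 values of 36.

37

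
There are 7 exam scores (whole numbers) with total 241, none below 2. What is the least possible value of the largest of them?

If every one of the 7 were at most 34, the total would be at most 7 × 34 = 238 < 241.
Taking 4 copies of 34 and 3 copies of 35 gives exactly 241, so 35 is attained.

35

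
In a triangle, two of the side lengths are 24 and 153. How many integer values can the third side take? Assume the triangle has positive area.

47

The triangle inequality gives |24 − 153| < c < 24 + 153, i.e. 129 < c < 177.
So c can be any integer from 130 to 176: 47 values.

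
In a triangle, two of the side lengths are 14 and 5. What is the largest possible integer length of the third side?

18

The third side must be less than 14 + 5 = 19.
The largest integer below 19 is 18.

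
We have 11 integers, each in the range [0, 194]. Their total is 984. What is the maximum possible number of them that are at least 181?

With k values at 181 or above and the rest at least 0, the sum is at least 0 + 181k.
Since the sum is 984, we need 181k ≤ 984, i.e. k ≤ 5.
k = 5 is achieved by 5 values at 181 and 6 at 0, total 905; add 79 to one value (staying below 181) to reach 984.

5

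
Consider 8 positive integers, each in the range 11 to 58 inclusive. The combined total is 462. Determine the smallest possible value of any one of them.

56

To make one integer as small as possible, make the other 7 as large as possible.
The other 7 contribute at most 7 × 58 = 406, leaving at least 462 − 406 = 56.
Since 56 ≥ 11, this is achievable: one at 56 and 7 at 58.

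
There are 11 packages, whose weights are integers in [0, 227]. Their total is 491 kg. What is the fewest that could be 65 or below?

Each value above 65 is at least 66, contributing at least 66 − 0 = 66 above the floor 0.
The sum exceeds the floor total 0 by 491, so at most ⌊491/66⌋ = 7 exceed 65, and at least 4 are ≤ 65.
Exactly 4 works: 4 values at 0 and 7 at 66 total 462; raise one of the low values by 29 (still ≤ 65) to hit 491.

4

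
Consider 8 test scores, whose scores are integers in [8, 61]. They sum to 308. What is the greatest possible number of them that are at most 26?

Suppose k of them are at most 26. Those contribute at most 26 each and the rest at most 61 each.
So the total is at most 26k + 61(8 − k) = 488 − 35k. This must still be ≥ 308, so k ≤ 5.
k = 5 is achieved by 5 values at 26 and 3 at 61, total 313; lower one of the 61's by 5 (still > 26) to reach 308.

5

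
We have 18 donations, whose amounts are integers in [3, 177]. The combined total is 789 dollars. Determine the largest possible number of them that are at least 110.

6

If k of the values are ≥ 110, the total is ≥ 110k + 3(18 − k).
Setting 110k + 3(18 − k) ≤ 789 gives 107k ≤ 735, so k ≤ 6.
k = 6 is achieved by 6 values at 110 and 12 at 3, total 696; add 93 to one value (staying below 110) to reach 789.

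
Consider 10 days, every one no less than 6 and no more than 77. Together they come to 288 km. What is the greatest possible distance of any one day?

Maximizing one value means minimizing the remaining 9.
The other 9 contribute at least 9 × 6 = 54, leaving at most 288 − 54 = 234.
But each day is capped at 77, so the maximum is 77.
Achievable: one at 77 and the other 9 totalling 211, which fits since 9 × 6 ≤ 211 ≤ 9 × 77.

77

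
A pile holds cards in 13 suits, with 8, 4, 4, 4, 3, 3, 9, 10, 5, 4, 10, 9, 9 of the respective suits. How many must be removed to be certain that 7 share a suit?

64

In the worst case you take as many as possible of each suit without reaching 7: 6 + 4 + 4 + 4 + 3 + 3 + 6 + 6 + 5 + 4 + 6 + 6 + 6 = 63.
The next one must give 7 of some suit, so 63 + 1 = 64.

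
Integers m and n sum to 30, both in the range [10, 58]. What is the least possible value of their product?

200

Since m + n is fixed, pushing one of them to its bound minimizes the product.
The extreme feasible split is m = 10, n = 20, giving mn = 200.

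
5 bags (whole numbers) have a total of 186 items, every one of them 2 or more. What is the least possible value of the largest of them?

38

The 5 values sum to 186, so their maximum is at least ⌈186/5⌉ = 38.
Taking 4 copies of 37 and 1 copy of 38 gives exactly 186, so 38 is attained.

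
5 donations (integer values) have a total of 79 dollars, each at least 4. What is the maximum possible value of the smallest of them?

15

The 5 values sum to 79, so their minimum is at most ⌊79/5⌋ = 15.
Taking 1 copy of 15 and 4 copies of 16 gives exactly 79, so 15 is attained.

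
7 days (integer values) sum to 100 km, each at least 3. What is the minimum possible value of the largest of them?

15

The average is 100/7 > 14, so not all 7 can be 14 or less; the largest is ≥ 15.
Equality holds with 2 values of 15 and 5 values of 14.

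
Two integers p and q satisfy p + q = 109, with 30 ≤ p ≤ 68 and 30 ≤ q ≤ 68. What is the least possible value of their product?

2788

pq = p(109 − p) is concave in p, so over [41, 68] it is minimized at an endpoint.
At the endpoint p = 41, q = 109 − 41 = 68, so pq = 41 × 68 = 2788.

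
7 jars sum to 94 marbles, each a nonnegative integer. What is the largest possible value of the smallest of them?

13

The 7 values sum to 94, so their minimum is at most ⌊94/7⌋ = 13.
Equality holds with 4 values of 13 and 3 values of 14.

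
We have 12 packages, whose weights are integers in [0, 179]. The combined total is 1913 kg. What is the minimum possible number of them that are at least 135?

7

Each value short of 135 is at most 134, costing at least 179 − 134 = 45 against the maximum total of 2148.
We can afford to lose at most 2148 − 1913 = 235, so at most ⌊235/45⌋ = 5 fall short, and at least 7 are ≥ 135.
Exactly 7 works: 7 values at 179 and 5 at 134 total 1923; lower one of the high values by 10 (still ≥ 135) to hit 1913.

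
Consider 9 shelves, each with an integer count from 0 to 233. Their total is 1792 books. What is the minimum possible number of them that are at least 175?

4

Suppose at most 9 − j of them reach 175; then j values are ≤ 174 and the rest ≤ 233.
The total is then ≤ 174·j + 233·(9 − j) = 2097 − 59j. For this to be ≥ 1792 we need j ≤ 5, so at least 9 − 5 = 4 must reach 175.
Exactly 4 works: 4 values at 233 and 5 at 174 total 1802; lower one of the high values by 10 (still ≥ 175) to hit 1792.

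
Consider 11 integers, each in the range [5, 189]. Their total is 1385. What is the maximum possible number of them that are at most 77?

Each value at 77 or below falls at least 189 − 77 = 112 short of the ceiling 189.
The ceiling total is 11 × 189 = 2079, and we need 1385, so at most ⌊(2079 − 1385)/112⌋ = 6 can be that low.
k = 6 is achieved by 6 values at 77 and 5 at 189, total 1407; lower one of the 189's by 22 (still > 77) to reach 1385.

6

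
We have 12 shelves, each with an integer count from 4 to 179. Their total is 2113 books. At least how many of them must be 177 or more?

Each value short of 177 is at most 176, costing at least 179 − 176 = 3 against the maximum total of 2148.
We can afford to lose at most 2148 − 2113 = 35, so at most ⌊35/3⌋ = 11 fall short, and at least 1 are ≥ 177.
Exactly 1 works: 1 value at 179 and 11 at 176 total 2115; lower one of the high values by 2 (still ≥ 177) to hit 2113.

1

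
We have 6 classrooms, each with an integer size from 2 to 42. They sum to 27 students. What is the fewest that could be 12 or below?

5

Let j be the number exceeding 12. Then the total is ≥ 13·j + 2·(6 − j) = 12 + 11j.
So 11j ≤ 15 and j ≤ 1; hence at least 6 − 1 = 5 are ≤ 12.
Exactly 5 works: 5 values at 2 and 1 at 13 total 23; raise one of the low values by 4 (still ≤ 12) to hit 27.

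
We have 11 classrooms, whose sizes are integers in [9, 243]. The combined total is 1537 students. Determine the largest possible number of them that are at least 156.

9

If k of the values are ≥ 156, the total is ≥ 156k + 9(11 − k).
Setting 156k + 9(11 − k) ≤ 1537 gives 147k ≤ 1438, so k ≤ 9.
k = 9 is achieved by 9 values at 156 and 2 at 9, total 1422; add 115 to one value (staying below 156) to reach 1537.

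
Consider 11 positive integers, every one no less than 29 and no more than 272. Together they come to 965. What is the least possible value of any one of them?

29

Minimizing one value means maximizing the remaining 10.
The other 10 can take up 10 × 272 = 2720 ≥ 965 − 29, so one integer can sit at its floor of 29.
Achievable: one at 29 and the other 10 totalling 936, which fits since 10 × 29 ≤ 936 ≤ 10 × 272.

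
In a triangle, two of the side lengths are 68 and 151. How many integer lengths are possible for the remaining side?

135

The triangle inequality gives |68 − 151| < c < 68 + 151, i.e. 83 < c < 219.
So c can be any integer from 84 to 218: 135 values.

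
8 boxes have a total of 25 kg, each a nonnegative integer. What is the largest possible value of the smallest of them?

The average is 25/8 < 4, so some value is ≤ 3.
Achievable: 7 of them at 3 and 1 at 4 total 25.

3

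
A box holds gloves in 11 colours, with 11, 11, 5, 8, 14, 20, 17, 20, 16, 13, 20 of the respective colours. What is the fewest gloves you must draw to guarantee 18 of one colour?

In the worst case you take as many as possible of each colour without reaching 18: 11 + 11 + 5 + 8 + 14 + 17 + 17 + 17 + 16 + 13 + 17 = 146.
The next one must give 18 of some colour, so 146 + 1 = 147.

147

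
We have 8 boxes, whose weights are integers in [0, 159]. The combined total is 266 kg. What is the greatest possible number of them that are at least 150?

1

Suppose k of them are at least 150. Those contribute at least 150 each and the other 8 − k at least 0 each.
So the total is at least 150k + 0(8 − k) = 0 + 150k. This must be ≤ 266, giving k ≤ 1.
k = 1 is achieved by 1 value at 150 and 7 at 0, total 150; add 116 to one value (staying below 150) to reach 266.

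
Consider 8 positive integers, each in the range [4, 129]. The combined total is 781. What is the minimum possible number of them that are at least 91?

Suppose at most 8 − j of them reach 91; then j values are ≤ 90 and the rest ≤ 129.
The total is then ≤ 90·j + 129·(8 − j) = 1032 − 39j. For this to be ≥ 781 we need j ≤ 6, so at least 8 − 6 = 2 must reach 91.
Exactly 2 works: 2 values at 129 and 6 at 90 total 798; lower one of the high values by 17 (still ≥ 91) to hit 781.

2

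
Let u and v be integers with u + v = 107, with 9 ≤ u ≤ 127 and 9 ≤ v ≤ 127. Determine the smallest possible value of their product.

Since u + v is fixed, pushing one of them to its bound minimizes the product.
At the endpoint u = 9, v = 107 − 9 = 98, so uv = 9 × 98 = 882.

882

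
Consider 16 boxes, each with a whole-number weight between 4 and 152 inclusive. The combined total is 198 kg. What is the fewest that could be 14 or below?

4

Let j be the number exceeding 14. Then the total is ≥ 15·j + 4·(16 − j) = 64 + 11j.
So 11j ≤ 134 and j ≤ 12; hence at least 16 − 12 = 4 are ≤ 14.
Exactly 4 works: 4 values at 4 and 12 at 15 total 196; raise one of the low values by 2 (still ≤ 14) to hit 198.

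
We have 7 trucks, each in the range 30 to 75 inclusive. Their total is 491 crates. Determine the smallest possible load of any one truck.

To make one truck as small as possible, make the other 6 as large as possible.
The other 6 contribute at most 6 × 75 = 450, leaving at least 491 − 450 = 41.
Since 41 ≥ 30, this is achievable: one at 41 and 6 at 75.

41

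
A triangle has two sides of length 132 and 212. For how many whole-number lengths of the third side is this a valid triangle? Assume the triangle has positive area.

The triangle inequality gives |132 − 212| < c < 132 + 212, i.e. 80 < c < 344.
So c can be any integer from 81 to 343: 263 values.

263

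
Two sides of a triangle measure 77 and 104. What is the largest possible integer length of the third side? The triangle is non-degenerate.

180

The third side must be less than 77 + 104 = 181.
The largest integer below 181 is 180.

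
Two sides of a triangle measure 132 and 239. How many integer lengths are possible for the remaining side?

263

The triangle inequality gives |132 − 239| < c < 132 + 239, i.e. 107 < c < 371.
So c can be any integer from 108 to 370: 263 values.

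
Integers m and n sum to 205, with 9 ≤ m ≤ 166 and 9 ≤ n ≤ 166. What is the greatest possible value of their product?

10506

mn = m(205 − m) is maximized when m is as near 205/2 as the bounds allow.
Taking m = 102 and n = 103 (both in [9, 166]) gives mn = 10506.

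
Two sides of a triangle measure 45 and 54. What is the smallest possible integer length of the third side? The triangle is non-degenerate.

The third side must exceed |45 − 54| = 9.
The smallest integer above 9 is 10.

10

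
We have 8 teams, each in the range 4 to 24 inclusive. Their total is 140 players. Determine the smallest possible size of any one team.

To make one team as small as possible, make the other 7 as large as possible.
The other 7 can take up 7 × 24 = 168 ≥ 140 − 4, so one team can sit at its floor of 4.
Achievable: one at 4 and the other 7 totalling 136, which fits since 7 × 4 ≤ 136 ≤ 7 × 24.

4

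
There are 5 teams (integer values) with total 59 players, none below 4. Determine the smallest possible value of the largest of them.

The 5 values sum to 59, so their maximum is at least ⌈59/5⌉ = 12.
Taking 1 copy of 11 and 4 copies of 12 gives exactly 59, so 12 is attained.

12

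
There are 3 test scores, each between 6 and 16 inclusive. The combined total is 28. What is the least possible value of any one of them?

6

Minimizing one value means maximizing the remaining 2.
The other 2 can take up 2 × 16 = 32 ≥ 28 − 6, so one score can sit at its floor of 6.
Achievable: one at 6 and the other 2 totalling 22, which fits since 2 × 6 ≤ 22 ≤ 2 × 16.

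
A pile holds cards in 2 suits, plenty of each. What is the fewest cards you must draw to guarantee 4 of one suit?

7

You could draw 3 of every suit without reaching 4 of any — 6 in all.
One more forces 4 of some suit, so 6 + 1 = 7.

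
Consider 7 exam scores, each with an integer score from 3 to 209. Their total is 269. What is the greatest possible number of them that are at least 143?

If k of the values are ≥ 143, the total is ≥ 143k + 3(7 − k).
Setting 143k + 3(7 − k) ≤ 269 gives 140k ≤ 248, so k ≤ 1.
k = 1 is achieved by 1 value at 143 and 6 at 3, total 161; add 108 to one value (staying below 143) to reach 269.

1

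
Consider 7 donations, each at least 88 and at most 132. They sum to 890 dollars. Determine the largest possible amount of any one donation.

132

Maximizing one value means minimizing the remaining 6.
The other 6 contribute at least 6 × 88 = 528, leaving at most 890 − 528 = 362.
But each donation is capped at 132, so the maximum is 132.
Achievable: one at 132 and the other 6 totalling 758, which fits since 6 × 88 ≤ 758 ≤ 6 × 132.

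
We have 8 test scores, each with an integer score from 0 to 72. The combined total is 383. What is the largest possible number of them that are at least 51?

7

Suppose k of them are at least 51. Those contribute at least 51 each and the other 8 − k at least 0 each.
So the total is at least 51k + 0(8 − k) = 0 + 51k. This must be ≤ 383, giving k ≤ 7.
k = 7 is achieved by 7 values at 51 and 1 at 0, total 357; add 26 to one value (staying below 51) to reach 383.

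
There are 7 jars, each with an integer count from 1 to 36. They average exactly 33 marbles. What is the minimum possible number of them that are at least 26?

The total is 7 × 33 = 231.
Each value short of 26 is at most 25, costing at least 36 − 25 = 11 against the maximum total of 252.
We can afford to lose at most 252 − 231 = 21, so at most ⌊21/11⌋ = 1 fall short, and at least 6 are ≥ 26.
Exactly 6 works: 6 values at 36 and 1 at 25 total 241; lower one of the high values by 10 (still ≥ 26) to hit 231.

6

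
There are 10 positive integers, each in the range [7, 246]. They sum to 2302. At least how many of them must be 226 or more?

3

If only k of them are at least 226, the other 10 − k are at most 225, so the total is at most k·246 + (10 − k)·225.
This must reach 2302, so k·246 + (10 − k)·225 ≥ 2302, giving k ≥ 3.
Exactly 3 works: 3 values at 246 and 7 at 225 total 2313; lower one of the high values by 11 (still ≥ 226) to hit 2302.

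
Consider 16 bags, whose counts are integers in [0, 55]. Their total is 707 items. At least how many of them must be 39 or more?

Each value short of 39 is at most 38, costing at least 55 − 38 = 17 against the maximum total of 880.
We can afford to lose at most 880 − 707 = 173, so at most ⌊173/17⌋ = 10 fall short, and at least 6 are ≥ 39.
Exactly 6 works: 6 values at 55 and 10 at 38 total 710; lower one of the high values by 3 (still ≥ 39) to hit 707.

6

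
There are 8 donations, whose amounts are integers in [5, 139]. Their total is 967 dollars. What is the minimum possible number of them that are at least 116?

2

Each value short of 116 is at most 115, costing at least 139 − 115 = 24 against the maximum total of 1112.
We can afford to lose at most 1112 − 967 = 145, so at most ⌊145/24⌋ = 6 fall short, and at least 2 are ≥ 116.
Exactly 2 works: 2 values at 139 and 6 at 115 total 968; lower one of the high values by 1 (still ≥ 116) to hit 967.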